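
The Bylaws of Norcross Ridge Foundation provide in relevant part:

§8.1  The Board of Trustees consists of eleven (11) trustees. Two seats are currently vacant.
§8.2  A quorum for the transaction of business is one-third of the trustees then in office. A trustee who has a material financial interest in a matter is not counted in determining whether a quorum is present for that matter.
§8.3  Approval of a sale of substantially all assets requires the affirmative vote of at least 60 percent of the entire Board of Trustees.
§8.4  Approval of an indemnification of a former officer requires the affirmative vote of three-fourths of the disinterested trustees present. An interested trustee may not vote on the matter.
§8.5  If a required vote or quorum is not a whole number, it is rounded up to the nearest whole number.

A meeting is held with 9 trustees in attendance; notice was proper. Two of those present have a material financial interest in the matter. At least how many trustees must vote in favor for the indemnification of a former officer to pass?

6

The indemnification of a former officer requires three-fourths of the disinterested trustees present (9 − 2 = 7).
3/4 of 7 = 5.25, rounded up to 6.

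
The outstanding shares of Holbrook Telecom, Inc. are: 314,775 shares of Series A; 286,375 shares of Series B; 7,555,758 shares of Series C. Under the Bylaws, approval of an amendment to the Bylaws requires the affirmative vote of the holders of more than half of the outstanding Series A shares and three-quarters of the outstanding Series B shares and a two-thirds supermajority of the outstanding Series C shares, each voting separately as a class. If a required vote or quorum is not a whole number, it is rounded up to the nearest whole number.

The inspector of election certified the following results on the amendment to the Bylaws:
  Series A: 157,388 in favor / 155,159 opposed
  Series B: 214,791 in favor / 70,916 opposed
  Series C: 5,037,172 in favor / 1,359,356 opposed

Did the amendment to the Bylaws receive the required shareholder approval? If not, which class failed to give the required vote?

Approved — every class gave the required vote.

Series A: a majority of 314775 is 157388; 157,388 required, 157,388 in favor — approved.
Series B: 3/4 of 286375 = 214781.25, rounded up to 214782; 214,782 required, 214,791 in favor — approved.
Series C: 2/3 of 7555758 = 5037172; 5,037,172 required, 5,037,172 in favor — approved.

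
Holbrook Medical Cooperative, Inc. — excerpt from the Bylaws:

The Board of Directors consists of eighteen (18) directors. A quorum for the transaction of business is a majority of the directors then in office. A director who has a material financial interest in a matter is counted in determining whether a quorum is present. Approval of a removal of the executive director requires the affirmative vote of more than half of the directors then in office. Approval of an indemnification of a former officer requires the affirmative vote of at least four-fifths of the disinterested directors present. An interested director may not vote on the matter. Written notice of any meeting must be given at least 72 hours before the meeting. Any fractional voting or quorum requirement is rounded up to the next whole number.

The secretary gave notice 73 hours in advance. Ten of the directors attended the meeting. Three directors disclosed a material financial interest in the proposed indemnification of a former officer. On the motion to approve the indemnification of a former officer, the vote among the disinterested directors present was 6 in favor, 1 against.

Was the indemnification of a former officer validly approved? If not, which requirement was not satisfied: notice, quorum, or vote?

Notice: 73 hours given; 72 required (73 ≥ 72). Satisfied.
Quorum: 10 present (interested directors count toward quorum); quorum is 10. Satisfied.
Vote: the indemnification of a former officer requires four-fifths of the disinterested directors present (10 − 3 = 7). 4/5 of 7 = 5.60, rounded up to 6, so 6 affirmative votes are needed; 6 voted in favor. Satisfied.

Valid — all requirements satisfied.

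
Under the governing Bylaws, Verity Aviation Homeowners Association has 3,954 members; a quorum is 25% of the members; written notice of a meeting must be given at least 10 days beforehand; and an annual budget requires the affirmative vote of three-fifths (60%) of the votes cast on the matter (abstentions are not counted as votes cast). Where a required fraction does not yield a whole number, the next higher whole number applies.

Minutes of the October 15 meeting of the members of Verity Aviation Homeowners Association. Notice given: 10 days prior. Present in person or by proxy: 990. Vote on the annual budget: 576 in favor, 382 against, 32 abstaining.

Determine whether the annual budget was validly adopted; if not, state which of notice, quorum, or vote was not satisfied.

Valid — all requirements satisfied.

Notice: 10 days given; 10 required. Satisfied.
Quorum: 25% of 3,954 = 988.50, rounded up to 989; 990 present. Satisfied.
Vote: requires three-fifths of the votes cast (990 − 32 abstaining = 958); 3/5 of 958 = 574.80, rounded up to 575, so 575 needed; 576 in favor. Satisfied.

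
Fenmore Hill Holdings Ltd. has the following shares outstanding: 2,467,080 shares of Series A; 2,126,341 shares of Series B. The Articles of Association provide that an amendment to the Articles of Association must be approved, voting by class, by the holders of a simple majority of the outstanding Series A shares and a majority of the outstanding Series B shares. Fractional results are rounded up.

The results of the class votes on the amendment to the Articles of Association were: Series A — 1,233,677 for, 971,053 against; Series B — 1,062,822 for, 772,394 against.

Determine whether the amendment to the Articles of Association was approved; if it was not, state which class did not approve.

Not approved — the Series B shares did not give the required vote.

Series A: a majority of 2467080 is 1233541; 1,233,541 required, 1,233,677 in favor — approved.
Series B: a majority of 2126341 is 1063171; 1,063,171 required, 1,062,822 in favor — not approved.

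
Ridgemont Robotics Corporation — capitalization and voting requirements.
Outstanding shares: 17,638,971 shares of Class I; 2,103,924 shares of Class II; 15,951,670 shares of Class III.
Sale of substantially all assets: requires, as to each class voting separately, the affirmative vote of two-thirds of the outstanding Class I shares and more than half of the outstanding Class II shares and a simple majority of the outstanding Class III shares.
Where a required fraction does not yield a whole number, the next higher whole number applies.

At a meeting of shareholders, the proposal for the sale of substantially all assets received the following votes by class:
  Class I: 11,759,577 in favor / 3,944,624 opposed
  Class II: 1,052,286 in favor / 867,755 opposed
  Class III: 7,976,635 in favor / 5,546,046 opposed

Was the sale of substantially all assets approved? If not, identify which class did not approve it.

Approved — every class gave the required vote.

Class I: 2/3 of 17638971 = 11759314; 11,759,314 required, 11,759,577 in favor — approved.
Class II: a majority of 2103924 is 1051963; 1,051,963 required, 1,052,286 in favor — approved.
Class III: a majority of 15951670 is 7975836; 7,975,836 required, 7,976,635 in favor — approved.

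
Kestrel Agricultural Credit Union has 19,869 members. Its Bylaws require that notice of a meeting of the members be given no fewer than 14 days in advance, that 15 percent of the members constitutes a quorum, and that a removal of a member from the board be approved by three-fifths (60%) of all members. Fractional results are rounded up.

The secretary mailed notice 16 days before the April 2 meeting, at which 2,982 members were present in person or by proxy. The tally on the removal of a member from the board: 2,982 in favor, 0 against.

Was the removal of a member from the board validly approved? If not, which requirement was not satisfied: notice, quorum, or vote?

Notice: 16 days given; 14 required. Satisfied.
Quorum: 15% of 19,869 = 2,980.35, rounded up to 2,981; 2,982 present. Satisfied.
Vote: requires three-fifths of all members (19,869); 3/5 of 19869 = 11921.40, rounded up to 11922, so 11,922 needed; 2,982 in favor. Not satisfied.

Invalid — vote requirement not satisfied.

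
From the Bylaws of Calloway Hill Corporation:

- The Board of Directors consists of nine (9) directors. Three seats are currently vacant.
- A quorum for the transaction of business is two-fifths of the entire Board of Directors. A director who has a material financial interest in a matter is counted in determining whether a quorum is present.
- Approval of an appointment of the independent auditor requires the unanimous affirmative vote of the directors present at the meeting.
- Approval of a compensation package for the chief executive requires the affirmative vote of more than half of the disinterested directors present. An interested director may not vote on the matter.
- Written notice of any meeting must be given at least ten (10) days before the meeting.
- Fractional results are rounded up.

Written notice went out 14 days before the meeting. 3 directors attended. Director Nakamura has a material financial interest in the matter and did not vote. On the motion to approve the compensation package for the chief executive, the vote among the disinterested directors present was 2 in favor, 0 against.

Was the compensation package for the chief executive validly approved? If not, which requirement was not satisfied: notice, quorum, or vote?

Notice: 14 days given; 10 required (14 ≥ 10). Satisfied.
Quorum: 3 present (interested directors count toward quorum); quorum is 4. Not satisfied.
Vote: the compensation package for the chief executive requires a majority of the disinterested directors present (3 − 1 = 2). A majority of 2 is 2, so 2 affirmative votes are needed; 2 voted in favor. Satisfied. (Moot — without a quorum no business can be validly transacted.)

Invalid — quorum requirement not satisfied.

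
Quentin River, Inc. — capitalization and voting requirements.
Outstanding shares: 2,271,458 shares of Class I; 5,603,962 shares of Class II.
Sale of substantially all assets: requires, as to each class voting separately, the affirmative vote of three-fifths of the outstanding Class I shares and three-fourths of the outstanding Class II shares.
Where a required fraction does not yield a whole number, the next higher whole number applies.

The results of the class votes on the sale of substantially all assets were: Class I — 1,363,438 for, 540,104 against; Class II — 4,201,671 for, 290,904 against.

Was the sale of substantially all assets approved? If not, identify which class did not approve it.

Class I: 3/5 of 2271458 = 1362874.80, rounded up to 1362875; 1,362,875 required, 1,363,438 in favor — approved.
Class II: 3/4 of 5603962 = 4202971.50, rounded up to 4202972; 4,202,972 required, 4,201,671 in favor — not approved.

Not approved — the Class II shares did not give the required vote.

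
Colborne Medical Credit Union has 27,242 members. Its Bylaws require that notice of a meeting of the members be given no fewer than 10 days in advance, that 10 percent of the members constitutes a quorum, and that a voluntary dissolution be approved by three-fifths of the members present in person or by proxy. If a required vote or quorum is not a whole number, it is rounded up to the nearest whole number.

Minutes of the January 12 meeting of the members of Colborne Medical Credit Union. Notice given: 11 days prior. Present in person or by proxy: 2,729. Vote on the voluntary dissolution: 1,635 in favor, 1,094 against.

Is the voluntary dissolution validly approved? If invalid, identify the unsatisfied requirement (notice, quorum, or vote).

Invalid — vote requirement not satisfied.

Notice: 11 days given; 10 required. Satisfied.
Quorum: 10% of 27,242 = 2,724.20, rounded up to 2,725; 2,729 present. Satisfied.
Vote: requires three-fifths of those present (2,729); 3/5 of 2729 = 1637.40, rounded up to 1638, so 1,638 needed; 1,635 in favor. Not satisfied.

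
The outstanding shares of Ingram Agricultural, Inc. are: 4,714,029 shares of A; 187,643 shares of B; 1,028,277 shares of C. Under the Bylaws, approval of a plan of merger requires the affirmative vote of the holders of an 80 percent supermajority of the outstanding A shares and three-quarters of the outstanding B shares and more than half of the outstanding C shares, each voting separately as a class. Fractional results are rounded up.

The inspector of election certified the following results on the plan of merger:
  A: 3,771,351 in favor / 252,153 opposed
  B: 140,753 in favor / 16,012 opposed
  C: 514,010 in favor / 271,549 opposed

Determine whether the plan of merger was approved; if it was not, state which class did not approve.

Not approved — the C shares did not give the required vote.

A: 4/5 of 4714029 = 3771223.20, rounded up to 3771224; 3,771,224 required, 3,771,351 in favor — approved.
B: 3/4 of 187643 = 140732.25, rounded up to 140733; 140,733 required, 140,753 in favor — approved.
C: a majority of 1028277 is 514139; 514,139 required, 514,010 in favor — not approved.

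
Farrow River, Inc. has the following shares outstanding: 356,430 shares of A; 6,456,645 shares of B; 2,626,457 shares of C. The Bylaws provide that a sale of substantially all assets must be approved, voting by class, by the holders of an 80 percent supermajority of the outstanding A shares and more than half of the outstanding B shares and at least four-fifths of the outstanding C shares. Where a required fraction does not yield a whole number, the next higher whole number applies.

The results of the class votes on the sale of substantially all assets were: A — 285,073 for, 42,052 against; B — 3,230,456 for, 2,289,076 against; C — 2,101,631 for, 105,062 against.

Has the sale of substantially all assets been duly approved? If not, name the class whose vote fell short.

Not approved — the A shares did not give the required vote.

A: 4/5 of 356430 = 285144; 285,144 required, 285,073 in favor — not approved.
B: a majority of 6456645 is 3228323; 3,228,323 required, 3,230,456 in favor — approved.
C: 4/5 of 2626457 = 2101165.60, rounded up to 2101166; 2,101,166 required, 2,101,631 in favor — approved.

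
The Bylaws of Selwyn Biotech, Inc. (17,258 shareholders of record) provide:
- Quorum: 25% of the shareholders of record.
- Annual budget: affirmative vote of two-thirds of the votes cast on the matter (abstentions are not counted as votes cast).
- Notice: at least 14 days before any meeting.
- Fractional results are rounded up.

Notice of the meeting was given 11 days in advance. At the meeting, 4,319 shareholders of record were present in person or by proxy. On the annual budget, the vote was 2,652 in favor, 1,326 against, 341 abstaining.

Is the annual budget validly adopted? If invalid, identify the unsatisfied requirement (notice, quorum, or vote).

Notice: 11 days given; 14 required. Not satisfied.
Quorum: 25% of 17,258 = 4,314.50, rounded up to 4,315; 4,319 present. Satisfied.
Vote: requires two-thirds of the votes cast (4,319 − 341 abstaining = 3,978); 2/3 of 3978 = 2652, so 2,652 needed; 2,652 in favor. Satisfied.

Invalid — notice requirement not satisfied.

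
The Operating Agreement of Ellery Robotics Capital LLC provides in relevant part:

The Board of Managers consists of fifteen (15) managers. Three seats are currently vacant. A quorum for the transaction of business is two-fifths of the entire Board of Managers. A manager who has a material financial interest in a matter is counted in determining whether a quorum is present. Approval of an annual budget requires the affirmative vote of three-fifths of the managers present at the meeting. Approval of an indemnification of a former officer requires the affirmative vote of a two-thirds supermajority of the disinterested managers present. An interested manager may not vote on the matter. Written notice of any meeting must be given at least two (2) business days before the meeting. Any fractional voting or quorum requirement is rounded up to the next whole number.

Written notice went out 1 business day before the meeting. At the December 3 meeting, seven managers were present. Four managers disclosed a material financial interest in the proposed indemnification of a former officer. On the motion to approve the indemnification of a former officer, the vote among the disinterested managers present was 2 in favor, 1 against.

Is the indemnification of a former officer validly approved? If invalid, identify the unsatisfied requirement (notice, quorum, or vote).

Notice: 1 business day given; 2 required (1 < 2). Not satisfied.
Quorum: 7 present (interested managers count toward quorum); quorum is 6. Satisfied.
Vote: the indemnification of a former officer requires two-thirds of the disinterested managers present (7 − 4 = 3). 2/3 of 3 = 2, so 2 affirmative votes are needed; 2 voted in favor. Satisfied.

Invalid — notice requirement not satisfied.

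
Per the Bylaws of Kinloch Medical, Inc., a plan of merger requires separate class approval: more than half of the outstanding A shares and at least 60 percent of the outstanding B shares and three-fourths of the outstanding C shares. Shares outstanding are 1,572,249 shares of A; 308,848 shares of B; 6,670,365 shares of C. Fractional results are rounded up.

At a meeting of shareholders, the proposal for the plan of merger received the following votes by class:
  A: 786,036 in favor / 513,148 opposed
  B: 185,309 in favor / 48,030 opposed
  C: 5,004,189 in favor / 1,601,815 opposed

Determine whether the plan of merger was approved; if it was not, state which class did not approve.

Not approved — the A shares did not give the required vote.

A: a majority of 1572249 is 786125; 786,125 required, 786,036 in favor — not approved.
B: 3/5 of 308848 = 185308.80, rounded up to 185309; 185,309 required, 185,309 in favor — approved.
C: 3/4 of 6670365 = 5002773.75, rounded up to 5002774; 5,002,774 required, 5,004,189 in favor — approved.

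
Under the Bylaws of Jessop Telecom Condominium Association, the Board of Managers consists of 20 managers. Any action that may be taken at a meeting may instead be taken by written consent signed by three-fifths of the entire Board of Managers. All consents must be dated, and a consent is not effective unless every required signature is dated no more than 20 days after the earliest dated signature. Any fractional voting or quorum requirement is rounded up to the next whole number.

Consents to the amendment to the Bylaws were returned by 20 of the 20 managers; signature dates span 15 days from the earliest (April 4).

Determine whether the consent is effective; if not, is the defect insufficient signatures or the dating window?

Signatures required: three-fifths of 20 — 3/5 of 20 = 12, so 12 needed; 20 signed. Sufficient.
Dating window: the latest signature is 15 days after the earliest; the limit is 20 days. Within the window.

Effective — both the signature and dating-window requirements are satisfied.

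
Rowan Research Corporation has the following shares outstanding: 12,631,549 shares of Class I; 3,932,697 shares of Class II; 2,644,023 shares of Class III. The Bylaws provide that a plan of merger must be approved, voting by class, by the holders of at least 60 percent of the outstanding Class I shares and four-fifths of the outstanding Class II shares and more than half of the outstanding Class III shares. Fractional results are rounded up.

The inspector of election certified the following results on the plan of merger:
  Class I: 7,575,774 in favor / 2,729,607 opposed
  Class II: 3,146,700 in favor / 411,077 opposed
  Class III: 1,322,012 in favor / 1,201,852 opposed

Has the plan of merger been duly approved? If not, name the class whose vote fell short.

Not approved — the Class I shares did not give the required vote.

Class I: 3/5 of 12631549 = 7578929.40, rounded up to 7578930; 7,578,930 required, 7,575,774 in favor — not approved.
Class II: 4/5 of 3932697 = 3146157.60, rounded up to 3146158; 3,146,158 required, 3,146,700 in favor — approved.
Class III: a majority of 2644023 is 1322012; 1,322,012 required, 1,322,012 in favor — approved.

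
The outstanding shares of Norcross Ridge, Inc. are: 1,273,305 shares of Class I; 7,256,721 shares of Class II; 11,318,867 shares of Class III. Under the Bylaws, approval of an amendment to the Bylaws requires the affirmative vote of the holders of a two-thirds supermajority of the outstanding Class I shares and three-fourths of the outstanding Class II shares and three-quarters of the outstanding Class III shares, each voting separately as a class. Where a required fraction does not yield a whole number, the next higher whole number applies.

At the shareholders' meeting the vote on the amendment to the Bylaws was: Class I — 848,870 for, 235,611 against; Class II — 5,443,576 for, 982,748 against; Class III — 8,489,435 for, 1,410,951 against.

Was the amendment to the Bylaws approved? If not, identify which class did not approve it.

Class I: 2/3 of 1273305 = 848870; 848,870 required, 848,870 in favor — approved.
Class II: 3/4 of 7256721 = 5442540.75, rounded up to 5442541; 5,442,541 required, 5,443,576 in favor — approved.
Class III: 3/4 of 11318867 = 8489150.25, rounded up to 8489151; 8,489,151 required, 8,489,435 in favor — approved.

Approved — every class gave the required vote.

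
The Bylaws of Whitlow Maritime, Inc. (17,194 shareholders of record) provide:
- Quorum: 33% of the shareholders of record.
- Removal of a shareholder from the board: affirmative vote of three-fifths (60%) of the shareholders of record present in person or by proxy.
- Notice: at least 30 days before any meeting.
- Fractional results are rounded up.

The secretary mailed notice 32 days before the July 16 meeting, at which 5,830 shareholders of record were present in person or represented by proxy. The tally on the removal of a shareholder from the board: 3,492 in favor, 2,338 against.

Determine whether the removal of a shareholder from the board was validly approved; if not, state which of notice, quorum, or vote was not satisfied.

Notice: 32 days given; 30 required. Satisfied.
Quorum: 33% of 17,194 = 5,674.02, rounded up to 5,675; 5,830 present. Satisfied.
Vote: requires three-fifths of those present (5,830); 3/5 of 5830 = 3498, so 3,498 needed; 3,492 in favor. Not satisfied.

Invalid — vote requirement not satisfied.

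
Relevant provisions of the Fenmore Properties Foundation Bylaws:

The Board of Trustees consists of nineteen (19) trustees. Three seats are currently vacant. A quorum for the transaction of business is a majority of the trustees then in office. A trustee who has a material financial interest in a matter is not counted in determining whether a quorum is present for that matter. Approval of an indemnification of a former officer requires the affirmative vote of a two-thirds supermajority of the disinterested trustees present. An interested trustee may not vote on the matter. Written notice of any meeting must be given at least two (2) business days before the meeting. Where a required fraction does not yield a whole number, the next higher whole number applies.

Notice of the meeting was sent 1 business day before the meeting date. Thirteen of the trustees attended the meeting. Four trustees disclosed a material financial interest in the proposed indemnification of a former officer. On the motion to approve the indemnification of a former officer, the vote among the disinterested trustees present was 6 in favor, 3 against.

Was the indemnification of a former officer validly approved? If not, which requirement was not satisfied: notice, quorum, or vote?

Invalid — notice requirement not satisfied.

Notice: 1 business day given; 2 required (1 < 2). Not satisfied.
Quorum: 13 present, but the 4 interested trustees do not count, leaving 9. Quorum is 9. Satisfied.
Vote: the indemnification of a former officer requires two-thirds of the disinterested trustees present (13 − 4 = 9). 2/3 of 9 = 6, so 6 affirmative votes are needed; 6 voted in favor. Satisfied.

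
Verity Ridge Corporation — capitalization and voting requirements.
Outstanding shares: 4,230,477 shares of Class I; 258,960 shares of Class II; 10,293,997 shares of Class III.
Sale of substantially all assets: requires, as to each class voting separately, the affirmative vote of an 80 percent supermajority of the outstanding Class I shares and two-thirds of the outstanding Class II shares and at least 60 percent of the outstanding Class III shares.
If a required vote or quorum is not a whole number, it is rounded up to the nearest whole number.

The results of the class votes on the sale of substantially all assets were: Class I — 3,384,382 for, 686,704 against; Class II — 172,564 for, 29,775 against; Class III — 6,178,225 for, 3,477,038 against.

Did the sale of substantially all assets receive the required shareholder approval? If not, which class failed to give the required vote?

Class I: 4/5 of 4230477 = 3384381.60, rounded up to 3384382; 3,384,382 required, 3,384,382 in favor — approved.
Class II: 2/3 of 258960 = 172640; 172,640 required, 172,564 in favor — not approved.
Class III: 3/5 of 10293997 = 6176398.20, rounded up to 6176399; 6,176,399 required, 6,178,225 in favor — approved.

Not approved — the Class II shares did not give the required vote.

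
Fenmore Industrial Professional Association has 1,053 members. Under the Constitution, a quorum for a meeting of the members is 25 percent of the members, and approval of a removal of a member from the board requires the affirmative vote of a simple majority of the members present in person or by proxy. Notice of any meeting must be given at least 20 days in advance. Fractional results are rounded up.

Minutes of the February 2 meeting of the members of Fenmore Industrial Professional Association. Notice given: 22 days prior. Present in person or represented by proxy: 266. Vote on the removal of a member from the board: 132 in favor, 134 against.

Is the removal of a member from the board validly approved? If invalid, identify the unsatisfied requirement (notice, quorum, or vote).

Invalid — vote requirement not satisfied.

Notice: 22 days given; 20 required. Satisfied.
Quorum: 25% of 1,053 = 263.25, rounded up to 264; 266 present. Satisfied.
Vote: requires a majority of those present (266); a majority of 266 is 134, so 134 needed; 132 in favor. Not satisfied.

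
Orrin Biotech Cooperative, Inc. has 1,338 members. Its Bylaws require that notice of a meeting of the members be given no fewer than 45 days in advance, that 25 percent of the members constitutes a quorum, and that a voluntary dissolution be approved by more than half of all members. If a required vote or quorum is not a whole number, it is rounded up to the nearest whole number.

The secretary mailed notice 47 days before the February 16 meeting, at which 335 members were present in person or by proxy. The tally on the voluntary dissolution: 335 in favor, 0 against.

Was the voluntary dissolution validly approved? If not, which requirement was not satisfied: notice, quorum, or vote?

Invalid — vote requirement not satisfied.

Notice: 47 days given; 45 required. Satisfied.
Quorum: 25% of 1,338 = 334.50, rounded up to 335; 335 present. Satisfied.
Vote: requires a majority of all members (1,338); a majority of 1338 is 670, so 670 needed; 335 in favor. Not satisfied.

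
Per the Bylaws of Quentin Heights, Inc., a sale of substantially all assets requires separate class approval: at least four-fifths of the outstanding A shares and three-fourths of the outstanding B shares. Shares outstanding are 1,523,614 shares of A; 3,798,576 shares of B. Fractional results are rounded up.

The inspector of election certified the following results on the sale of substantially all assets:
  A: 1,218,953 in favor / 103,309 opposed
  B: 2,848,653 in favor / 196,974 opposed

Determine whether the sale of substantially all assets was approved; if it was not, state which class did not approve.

Not approved — the B shares did not give the required vote.

A: 4/5 of 1523614 = 1218891.20, rounded up to 1218892; 1,218,892 required, 1,218,953 in favor — approved.
B: 3/4 of 3798576 = 2848932; 2,848,932 required, 2,848,653 in favor — not approved.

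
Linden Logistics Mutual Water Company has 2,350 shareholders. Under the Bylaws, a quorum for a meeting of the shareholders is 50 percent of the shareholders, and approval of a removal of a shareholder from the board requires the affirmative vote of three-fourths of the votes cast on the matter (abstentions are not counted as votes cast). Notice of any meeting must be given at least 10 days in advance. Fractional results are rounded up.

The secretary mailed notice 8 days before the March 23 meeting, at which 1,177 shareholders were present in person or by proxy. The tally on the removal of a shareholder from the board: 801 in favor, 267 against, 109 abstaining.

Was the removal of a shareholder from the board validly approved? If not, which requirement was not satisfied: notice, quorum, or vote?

Notice: 8 days given; 10 required. Not satisfied.
Quorum: 50% of 2,350 = 1,175; 1,177 present. Satisfied.
Vote: requires three-fourths of the votes cast (1,177 − 109 abstaining = 1,068); 3/4 of 1068 = 801, so 801 needed; 801 in favor. Satisfied.

Invalid — notice requirement not satisfied.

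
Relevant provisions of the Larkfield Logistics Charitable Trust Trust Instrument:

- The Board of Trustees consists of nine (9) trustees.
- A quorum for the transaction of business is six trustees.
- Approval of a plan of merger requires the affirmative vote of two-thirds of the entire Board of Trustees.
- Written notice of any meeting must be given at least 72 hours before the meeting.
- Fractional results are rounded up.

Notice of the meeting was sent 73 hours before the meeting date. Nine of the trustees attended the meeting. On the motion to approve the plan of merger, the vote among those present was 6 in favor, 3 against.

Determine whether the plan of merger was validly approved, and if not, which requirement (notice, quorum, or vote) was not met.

Notice: 73 hours given; 72 required (73 ≥ 72). Satisfied.
Quorum: 9 present; quorum is 6. Satisfied.
Vote: the plan of merger requires two-thirds of the entire Board of Trustees (9). 2/3 of 9 = 6, so 6 affirmative votes are needed; 6 voted in favor. Satisfied.

Valid — all requirements satisfied.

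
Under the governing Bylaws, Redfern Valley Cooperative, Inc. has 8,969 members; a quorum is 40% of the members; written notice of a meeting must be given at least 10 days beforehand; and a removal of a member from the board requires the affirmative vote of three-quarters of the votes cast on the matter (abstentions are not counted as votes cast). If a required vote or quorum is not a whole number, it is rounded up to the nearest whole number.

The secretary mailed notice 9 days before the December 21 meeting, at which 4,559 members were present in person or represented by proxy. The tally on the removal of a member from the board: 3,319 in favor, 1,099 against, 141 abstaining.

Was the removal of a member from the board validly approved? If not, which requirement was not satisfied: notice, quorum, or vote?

Notice: 9 days given; 10 required. Not satisfied.
Quorum: 40% of 8,969 = 3,587.60, rounded up to 3,588; 4,559 present. Satisfied.
Vote: requires three-fourths of the votes cast (4,559 − 141 abstaining = 4,418); 3/4 of 4418 = 3313.50, rounded up to 3314, so 3,314 needed; 3,319 in favor. Satisfied.

Invalid — notice requirement not satisfied.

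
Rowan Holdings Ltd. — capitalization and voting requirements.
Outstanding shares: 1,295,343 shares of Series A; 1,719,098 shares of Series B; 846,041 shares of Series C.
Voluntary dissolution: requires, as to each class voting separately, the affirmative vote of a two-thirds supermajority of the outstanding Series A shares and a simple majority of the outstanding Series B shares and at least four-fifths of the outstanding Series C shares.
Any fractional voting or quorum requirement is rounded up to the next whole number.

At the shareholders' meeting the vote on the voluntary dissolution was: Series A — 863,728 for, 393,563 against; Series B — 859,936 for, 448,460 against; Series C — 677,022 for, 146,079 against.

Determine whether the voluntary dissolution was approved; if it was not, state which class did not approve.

Series A: 2/3 of 1295343 = 863562; 863,562 required, 863,728 in favor — approved.
Series B: a majority of 1719098 is 859550; 859,550 required, 859,936 in favor — approved.
Series C: 4/5 of 846041 = 676832.80, rounded up to 676833; 676,833 required, 677,022 in favor — approved.

Approved — every class gave the required vote.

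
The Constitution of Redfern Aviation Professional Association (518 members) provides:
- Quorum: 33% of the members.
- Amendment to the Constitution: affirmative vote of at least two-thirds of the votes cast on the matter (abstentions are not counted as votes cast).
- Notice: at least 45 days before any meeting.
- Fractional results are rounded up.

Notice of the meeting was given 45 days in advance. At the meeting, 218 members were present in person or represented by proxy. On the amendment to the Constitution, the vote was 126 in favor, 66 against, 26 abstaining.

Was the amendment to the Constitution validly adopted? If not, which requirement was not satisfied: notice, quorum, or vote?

Invalid — vote requirement not satisfied.

Notice: 45 days given; 45 required. Satisfied.
Quorum: 33% of 518 = 170.94, rounded up to 171; 218 present. Satisfied.
Vote: requires two-thirds of the votes cast (218 − 26 abstaining = 192); 2/3 of 192 = 128, so 128 needed; 126 in favor. Not satisfied.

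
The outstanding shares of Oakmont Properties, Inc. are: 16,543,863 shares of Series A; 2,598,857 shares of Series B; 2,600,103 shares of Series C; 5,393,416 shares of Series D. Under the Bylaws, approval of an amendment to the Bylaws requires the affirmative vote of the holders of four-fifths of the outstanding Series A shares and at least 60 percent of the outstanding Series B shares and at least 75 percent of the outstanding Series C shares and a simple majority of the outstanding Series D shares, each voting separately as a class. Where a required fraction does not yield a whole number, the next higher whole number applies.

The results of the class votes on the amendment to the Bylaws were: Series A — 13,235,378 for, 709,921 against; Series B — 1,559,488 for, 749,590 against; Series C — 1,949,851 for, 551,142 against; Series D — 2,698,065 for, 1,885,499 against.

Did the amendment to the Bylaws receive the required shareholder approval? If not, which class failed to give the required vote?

Not approved — the Series C shares did not give the required vote.

Series A: 4/5 of 16543863 = 13235090.40, rounded up to 13235091; 13,235,091 required, 13,235,378 in favor — approved.
Series B: 3/5 of 2598857 = 1559314.20, rounded up to 1559315; 1,559,315 required, 1,559,488 in favor — approved.
Series C: 3/4 of 2600103 = 1950077.25, rounded up to 1950078; 1,950,078 required, 1,949,851 in favor — not approved.
Series D: a majority of 5393416 is 2696709; 2,696,709 required, 2,698,065 in favor — approved.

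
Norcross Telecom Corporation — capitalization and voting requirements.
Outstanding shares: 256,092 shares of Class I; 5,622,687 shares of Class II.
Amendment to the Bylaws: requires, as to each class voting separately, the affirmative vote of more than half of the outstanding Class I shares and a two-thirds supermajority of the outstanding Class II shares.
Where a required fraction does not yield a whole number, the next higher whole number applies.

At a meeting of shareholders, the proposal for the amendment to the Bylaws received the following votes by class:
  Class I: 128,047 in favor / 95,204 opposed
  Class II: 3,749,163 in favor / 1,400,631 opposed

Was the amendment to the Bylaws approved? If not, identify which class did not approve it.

Class I: a majority of 256092 is 128047; 128,047 required, 128,047 in favor — approved.
Class II: 2/3 of 5622687 = 3748458; 3,748,458 required, 3,749,163 in favor — approved.

Approved — every class gave the required vote.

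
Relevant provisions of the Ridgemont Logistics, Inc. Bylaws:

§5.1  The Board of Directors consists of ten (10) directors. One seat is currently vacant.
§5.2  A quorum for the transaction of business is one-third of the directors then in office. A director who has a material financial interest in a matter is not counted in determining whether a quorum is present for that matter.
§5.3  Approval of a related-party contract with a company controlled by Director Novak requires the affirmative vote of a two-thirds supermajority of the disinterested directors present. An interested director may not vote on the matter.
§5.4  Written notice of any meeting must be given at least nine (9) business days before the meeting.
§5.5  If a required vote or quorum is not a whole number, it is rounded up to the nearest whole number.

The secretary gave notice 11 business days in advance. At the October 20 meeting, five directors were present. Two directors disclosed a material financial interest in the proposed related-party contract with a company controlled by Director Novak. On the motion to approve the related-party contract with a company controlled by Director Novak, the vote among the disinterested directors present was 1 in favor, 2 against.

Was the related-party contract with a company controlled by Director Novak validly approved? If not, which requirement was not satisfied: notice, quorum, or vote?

Notice: 11 business days given; 9 required (11 ≥ 9). Satisfied.
Quorum: 5 present, but the 2 interested directors do not count, leaving 3. Quorum is 3. Satisfied.
Vote: the related-party contract with a company controlled by Director Novak requires two-thirds of the disinterested directors present (5 − 2 = 3). 2/3 of 3 = 2, so 2 affirmative votes are needed; 1 voted in favor. Not satisfied.

Invalid — vote requirement not satisfied.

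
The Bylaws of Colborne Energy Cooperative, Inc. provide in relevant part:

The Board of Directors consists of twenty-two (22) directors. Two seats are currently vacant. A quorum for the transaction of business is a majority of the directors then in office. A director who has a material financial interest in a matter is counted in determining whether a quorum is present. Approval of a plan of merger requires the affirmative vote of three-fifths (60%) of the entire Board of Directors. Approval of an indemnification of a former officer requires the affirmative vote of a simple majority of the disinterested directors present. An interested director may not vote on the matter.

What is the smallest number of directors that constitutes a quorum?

11

A majority of 20 is 11.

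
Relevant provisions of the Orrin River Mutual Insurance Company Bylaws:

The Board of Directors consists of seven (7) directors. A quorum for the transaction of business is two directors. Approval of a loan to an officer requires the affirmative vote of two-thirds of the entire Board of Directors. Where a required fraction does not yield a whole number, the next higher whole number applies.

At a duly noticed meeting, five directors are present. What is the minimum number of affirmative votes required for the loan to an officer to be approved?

5

The loan to an officer requires two-thirds of the entire Board of Directors (7).
2/3 of 7 = 4.67, rounded up to 5.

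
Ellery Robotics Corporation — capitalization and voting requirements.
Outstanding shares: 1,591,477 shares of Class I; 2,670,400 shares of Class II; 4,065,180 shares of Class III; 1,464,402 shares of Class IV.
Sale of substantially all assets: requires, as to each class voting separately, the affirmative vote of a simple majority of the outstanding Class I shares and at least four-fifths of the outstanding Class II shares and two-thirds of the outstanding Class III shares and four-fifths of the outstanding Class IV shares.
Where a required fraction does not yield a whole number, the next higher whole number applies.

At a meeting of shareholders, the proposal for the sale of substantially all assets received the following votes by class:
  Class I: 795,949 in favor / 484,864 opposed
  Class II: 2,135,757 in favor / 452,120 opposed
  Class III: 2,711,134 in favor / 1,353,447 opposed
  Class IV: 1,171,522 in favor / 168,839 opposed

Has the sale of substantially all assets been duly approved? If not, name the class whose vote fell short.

Class I: a majority of 1591477 is 795739; 795,739 required, 795,949 in favor — approved.
Class II: 4/5 of 2670400 = 2136320; 2,136,320 required, 2,135,757 in favor — not approved.
Class III: 2/3 of 4065180 = 2710120; 2,710,120 required, 2,711,134 in favor — approved.
Class IV: 4/5 of 1464402 = 1171521.60, rounded up to 1171522; 1,171,522 required, 1,171,522 in favor — approved.

Not approved — the Class II shares did not give the required vote.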